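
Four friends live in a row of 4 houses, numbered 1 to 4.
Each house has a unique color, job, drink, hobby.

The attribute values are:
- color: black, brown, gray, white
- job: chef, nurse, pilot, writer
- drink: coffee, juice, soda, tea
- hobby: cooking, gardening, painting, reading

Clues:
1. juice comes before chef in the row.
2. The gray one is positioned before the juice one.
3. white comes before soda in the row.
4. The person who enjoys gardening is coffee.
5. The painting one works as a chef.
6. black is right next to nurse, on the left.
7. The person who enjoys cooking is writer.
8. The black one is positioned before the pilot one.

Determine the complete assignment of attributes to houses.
Solution:

House | Color | Job | Drink | Hobby
-----------------------------------
  1   | black | writer | tea | cooking
  2   | gray | nurse | coffee | gardening
  3   | white | pilot | juice | reading
  4   | brown | chef | soda | painting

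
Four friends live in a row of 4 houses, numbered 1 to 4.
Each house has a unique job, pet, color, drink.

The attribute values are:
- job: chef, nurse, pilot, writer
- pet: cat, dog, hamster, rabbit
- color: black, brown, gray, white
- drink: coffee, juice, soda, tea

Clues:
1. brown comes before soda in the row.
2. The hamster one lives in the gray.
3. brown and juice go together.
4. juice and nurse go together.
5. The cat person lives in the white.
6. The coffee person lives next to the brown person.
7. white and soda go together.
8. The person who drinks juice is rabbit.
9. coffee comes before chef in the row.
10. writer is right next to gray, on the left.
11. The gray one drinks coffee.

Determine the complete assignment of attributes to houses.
Solution:

House | Job | Pet | Color | Drink
---------------------------------
  1   | writer | dog | black | tea
  2   | pilot | hamster | gray | coffee
  3   | nurse | rabbit | brown | juice
  4   | chef | cat | white | soda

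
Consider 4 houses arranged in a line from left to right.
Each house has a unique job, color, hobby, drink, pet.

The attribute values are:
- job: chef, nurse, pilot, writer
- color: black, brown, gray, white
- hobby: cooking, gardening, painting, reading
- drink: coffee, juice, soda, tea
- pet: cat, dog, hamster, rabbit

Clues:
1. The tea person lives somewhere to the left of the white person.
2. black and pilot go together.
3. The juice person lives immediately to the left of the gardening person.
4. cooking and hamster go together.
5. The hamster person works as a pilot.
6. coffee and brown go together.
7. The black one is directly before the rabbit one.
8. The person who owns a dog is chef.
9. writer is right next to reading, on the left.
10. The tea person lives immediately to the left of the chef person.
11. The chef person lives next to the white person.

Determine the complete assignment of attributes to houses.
Solution:

House | Job | Color | Hobby | Drink | Pet
-----------------------------------------
  1   | pilot | black | cooking | juice | hamster
  2   | writer | gray | gardening | tea | rabbit
  3   | chef | brown | reading | coffee | dog
  4   | nurse | white | painting | soda | cat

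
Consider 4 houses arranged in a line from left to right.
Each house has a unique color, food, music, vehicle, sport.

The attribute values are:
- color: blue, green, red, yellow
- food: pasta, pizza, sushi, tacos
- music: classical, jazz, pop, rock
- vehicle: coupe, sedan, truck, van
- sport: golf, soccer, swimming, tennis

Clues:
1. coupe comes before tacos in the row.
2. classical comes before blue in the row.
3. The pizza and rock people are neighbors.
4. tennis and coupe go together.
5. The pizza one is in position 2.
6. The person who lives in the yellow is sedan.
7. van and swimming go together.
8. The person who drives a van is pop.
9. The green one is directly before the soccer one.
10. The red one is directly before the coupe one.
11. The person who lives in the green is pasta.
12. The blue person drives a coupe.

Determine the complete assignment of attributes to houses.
Solution:

House | Color | Food | Music | Vehicle | Sport
----------------------------------------------
  1   | green | pasta | pop | van | swimming
  2   | red | pizza | classical | truck | soccer
  3   | blue | sushi | rock | coupe | tennis
  4   | yellow | tacos | jazz | sedan | golf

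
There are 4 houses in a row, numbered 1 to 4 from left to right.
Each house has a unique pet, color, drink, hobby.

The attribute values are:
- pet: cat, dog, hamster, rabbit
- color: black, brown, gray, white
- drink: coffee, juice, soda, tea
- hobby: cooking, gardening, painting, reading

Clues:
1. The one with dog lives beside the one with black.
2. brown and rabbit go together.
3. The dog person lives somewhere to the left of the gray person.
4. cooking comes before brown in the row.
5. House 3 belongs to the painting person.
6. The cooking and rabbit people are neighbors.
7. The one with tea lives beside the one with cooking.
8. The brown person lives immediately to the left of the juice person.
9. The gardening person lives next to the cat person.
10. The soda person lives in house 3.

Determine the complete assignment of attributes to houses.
Solution:

House | Pet | Color | Drink | Hobby
-----------------------------------
  1   | dog | white | tea | gardening
  2   | cat | black | coffee | cooking
  3   | rabbit | brown | soda | painting
  4   | hamster | gray | juice | reading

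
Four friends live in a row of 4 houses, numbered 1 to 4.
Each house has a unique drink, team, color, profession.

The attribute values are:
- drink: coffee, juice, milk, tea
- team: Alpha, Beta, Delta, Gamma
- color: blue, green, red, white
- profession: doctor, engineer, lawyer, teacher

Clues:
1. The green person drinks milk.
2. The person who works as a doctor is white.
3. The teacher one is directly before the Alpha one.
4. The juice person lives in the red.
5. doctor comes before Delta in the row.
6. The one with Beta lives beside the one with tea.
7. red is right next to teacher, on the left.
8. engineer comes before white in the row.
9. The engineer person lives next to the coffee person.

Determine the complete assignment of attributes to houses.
Solution:

House | Drink | Team | Color | Profession
-----------------------------------------
  1   | juice | Gamma | red | engineer
  2   | coffee | Beta | blue | teacher
  3   | tea | Alpha | white | doctor
  4   | milk | Delta | green | lawyer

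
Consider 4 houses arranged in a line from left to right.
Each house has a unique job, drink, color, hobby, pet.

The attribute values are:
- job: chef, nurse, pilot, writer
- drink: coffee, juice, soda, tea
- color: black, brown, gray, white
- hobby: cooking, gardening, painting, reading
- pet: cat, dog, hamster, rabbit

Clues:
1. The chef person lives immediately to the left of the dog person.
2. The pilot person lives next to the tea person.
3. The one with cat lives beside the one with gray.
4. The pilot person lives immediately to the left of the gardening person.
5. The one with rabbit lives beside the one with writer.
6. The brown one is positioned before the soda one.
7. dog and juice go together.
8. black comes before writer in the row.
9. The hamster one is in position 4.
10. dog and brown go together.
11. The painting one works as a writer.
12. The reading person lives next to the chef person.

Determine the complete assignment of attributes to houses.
Solution:

House | Job | Drink | Color | Hobby | Pet
-----------------------------------------
  1   | pilot | coffee | black | reading | cat
  2   | chef | tea | gray | gardening | rabbit
  3   | writer | juice | brown | painting | dog
  4   | nurse | soda | white | cooking | hamster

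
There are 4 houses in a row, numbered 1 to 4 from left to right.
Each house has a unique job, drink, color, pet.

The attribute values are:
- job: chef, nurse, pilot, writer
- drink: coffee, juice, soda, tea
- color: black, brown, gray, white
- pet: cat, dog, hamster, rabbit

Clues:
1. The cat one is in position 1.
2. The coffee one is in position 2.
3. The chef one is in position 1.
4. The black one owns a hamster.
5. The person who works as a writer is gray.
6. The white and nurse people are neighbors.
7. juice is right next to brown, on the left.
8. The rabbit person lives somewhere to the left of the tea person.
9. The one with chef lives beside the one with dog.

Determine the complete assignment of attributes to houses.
Solution:

House | Job | Drink | Color | Pet
---------------------------------
  1   | chef | juice | white | cat
  2   | nurse | coffee | brown | dog
  3   | writer | soda | gray | rabbit
  4   | pilot | tea | black | hamster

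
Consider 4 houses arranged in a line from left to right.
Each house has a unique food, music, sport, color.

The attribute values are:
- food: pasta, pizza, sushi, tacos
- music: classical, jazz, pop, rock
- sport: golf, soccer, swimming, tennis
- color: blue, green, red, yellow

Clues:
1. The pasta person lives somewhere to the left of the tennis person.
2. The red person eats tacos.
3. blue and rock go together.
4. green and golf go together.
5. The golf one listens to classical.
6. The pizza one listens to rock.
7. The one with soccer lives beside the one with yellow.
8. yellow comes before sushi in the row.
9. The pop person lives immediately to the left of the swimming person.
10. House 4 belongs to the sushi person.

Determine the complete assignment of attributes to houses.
Solution:

House | Food | Music | Sport | Color
------------------------------------
  1   | tacos | pop | soccer | red
  2   | pasta | jazz | swimming | yellow
  3   | pizza | rock | tennis | blue
  4   | sushi | classical | golf | green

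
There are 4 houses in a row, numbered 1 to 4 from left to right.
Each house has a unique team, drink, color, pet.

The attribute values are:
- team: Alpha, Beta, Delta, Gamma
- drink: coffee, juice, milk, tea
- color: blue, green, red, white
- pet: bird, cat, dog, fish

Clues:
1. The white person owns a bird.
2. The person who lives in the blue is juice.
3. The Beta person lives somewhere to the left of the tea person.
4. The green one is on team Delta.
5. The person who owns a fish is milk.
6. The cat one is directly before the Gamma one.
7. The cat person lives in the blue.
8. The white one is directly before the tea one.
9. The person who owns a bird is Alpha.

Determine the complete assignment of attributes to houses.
Solution:

House | Team | Drink | Color | Pet
----------------------------------
  1   | Beta | juice | blue | cat
  2   | Gamma | milk | red | fish
  3   | Alpha | coffee | white | bird
  4   | Delta | tea | green | dog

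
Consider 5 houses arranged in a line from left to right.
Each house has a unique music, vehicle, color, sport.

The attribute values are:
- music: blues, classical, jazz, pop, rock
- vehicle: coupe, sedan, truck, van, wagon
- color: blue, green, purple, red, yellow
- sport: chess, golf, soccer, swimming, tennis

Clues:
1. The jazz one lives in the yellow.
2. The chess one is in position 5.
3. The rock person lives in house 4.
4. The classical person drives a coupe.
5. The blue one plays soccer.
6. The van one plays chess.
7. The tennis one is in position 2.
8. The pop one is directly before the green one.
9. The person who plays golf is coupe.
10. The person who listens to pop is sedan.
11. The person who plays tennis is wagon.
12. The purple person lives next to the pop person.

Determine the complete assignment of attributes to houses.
Solution:

House | Music | Vehicle | Color | Sport
---------------------------------------
  1   | classical | coupe | red | golf
  2   | blues | wagon | purple | tennis
  3   | pop | sedan | blue | soccer
  4   | rock | truck | green | swimming
  5   | jazz | van | yellow | chess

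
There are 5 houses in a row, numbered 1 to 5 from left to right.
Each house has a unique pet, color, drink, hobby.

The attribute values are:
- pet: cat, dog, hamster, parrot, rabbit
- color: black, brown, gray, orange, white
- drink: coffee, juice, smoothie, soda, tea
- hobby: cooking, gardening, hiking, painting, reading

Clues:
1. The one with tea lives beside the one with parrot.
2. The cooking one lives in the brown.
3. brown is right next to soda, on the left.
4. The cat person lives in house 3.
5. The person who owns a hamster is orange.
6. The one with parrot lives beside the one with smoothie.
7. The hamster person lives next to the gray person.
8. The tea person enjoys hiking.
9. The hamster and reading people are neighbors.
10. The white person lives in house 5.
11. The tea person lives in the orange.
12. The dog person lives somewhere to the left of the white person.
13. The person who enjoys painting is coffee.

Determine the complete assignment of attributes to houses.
Solution:

House | Pet | Color | Drink | Hobby
-----------------------------------
  1   | hamster | orange | tea | hiking
  2   | parrot | gray | juice | reading
  3   | cat | brown | smoothie | cooking
  4   | dog | black | soda | gardening
  5   | rabbit | white | coffee | painting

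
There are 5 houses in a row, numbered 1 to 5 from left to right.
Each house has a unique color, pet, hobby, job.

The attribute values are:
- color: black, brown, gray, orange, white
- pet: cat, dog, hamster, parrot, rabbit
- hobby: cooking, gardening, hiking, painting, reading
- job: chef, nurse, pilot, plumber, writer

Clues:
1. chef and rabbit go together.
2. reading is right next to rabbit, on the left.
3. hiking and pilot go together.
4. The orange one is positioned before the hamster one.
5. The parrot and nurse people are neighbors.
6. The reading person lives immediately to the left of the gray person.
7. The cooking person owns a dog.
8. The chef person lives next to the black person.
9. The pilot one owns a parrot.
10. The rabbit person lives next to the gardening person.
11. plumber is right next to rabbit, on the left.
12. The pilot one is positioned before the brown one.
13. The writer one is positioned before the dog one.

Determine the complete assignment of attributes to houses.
Solution:

House | Color | Pet | Hobby | Job
---------------------------------
  1   | orange | cat | reading | plumber
  2   | gray | rabbit | painting | chef
  3   | black | hamster | gardening | writer
  4   | white | parrot | hiking | pilot
  5   | brown | dog | cooking | nurse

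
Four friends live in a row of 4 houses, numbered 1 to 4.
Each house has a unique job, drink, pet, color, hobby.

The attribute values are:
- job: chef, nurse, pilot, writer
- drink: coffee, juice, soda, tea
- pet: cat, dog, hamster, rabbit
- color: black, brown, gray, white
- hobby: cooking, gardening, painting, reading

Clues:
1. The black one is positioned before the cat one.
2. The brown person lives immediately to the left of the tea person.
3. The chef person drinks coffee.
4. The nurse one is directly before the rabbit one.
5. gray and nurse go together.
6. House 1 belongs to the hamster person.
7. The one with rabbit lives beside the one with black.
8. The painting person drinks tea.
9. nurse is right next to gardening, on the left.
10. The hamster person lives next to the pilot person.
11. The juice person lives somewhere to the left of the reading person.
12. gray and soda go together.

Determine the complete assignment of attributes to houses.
Solution:

House | Job | Drink | Pet | Color | Hobby
-----------------------------------------
  1   | nurse | soda | hamster | gray | cooking
  2   | pilot | juice | rabbit | brown | gardening
  3   | writer | tea | dog | black | painting
  4   | chef | coffee | cat | white | reading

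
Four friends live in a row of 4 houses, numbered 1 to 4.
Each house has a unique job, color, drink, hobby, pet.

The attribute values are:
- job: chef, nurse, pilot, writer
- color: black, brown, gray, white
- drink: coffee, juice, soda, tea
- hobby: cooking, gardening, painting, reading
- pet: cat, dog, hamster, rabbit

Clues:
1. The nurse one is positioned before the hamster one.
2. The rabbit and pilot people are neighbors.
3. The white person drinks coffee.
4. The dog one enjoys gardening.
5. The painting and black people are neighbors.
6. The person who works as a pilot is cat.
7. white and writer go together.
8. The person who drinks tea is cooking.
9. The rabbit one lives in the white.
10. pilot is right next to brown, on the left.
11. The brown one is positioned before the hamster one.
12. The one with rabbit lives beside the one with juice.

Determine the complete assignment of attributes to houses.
Solution:

House | Job | Color | Drink | Hobby | Pet
-----------------------------------------
  1   | writer | white | coffee | painting | rabbit
  2   | pilot | black | juice | reading | cat
  3   | nurse | brown | soda | gardening | dog
  4   | chef | gray | tea | cooking | hamster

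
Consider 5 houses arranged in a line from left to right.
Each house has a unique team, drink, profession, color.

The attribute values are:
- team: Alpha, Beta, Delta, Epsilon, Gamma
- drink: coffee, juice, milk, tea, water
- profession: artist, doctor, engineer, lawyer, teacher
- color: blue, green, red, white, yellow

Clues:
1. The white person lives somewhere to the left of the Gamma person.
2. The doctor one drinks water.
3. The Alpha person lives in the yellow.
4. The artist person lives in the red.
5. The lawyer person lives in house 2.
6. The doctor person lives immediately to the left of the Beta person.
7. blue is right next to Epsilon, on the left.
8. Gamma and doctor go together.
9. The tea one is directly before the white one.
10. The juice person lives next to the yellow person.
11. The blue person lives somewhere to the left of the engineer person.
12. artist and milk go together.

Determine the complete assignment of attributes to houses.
Solution:

House | Team | Drink | Profession | Color
-----------------------------------------
  1   | Delta | tea | teacher | blue
  2   | Epsilon | juice | lawyer | white
  3   | Alpha | coffee | engineer | yellow
  4   | Gamma | water | doctor | green
  5   | Beta | milk | artist | red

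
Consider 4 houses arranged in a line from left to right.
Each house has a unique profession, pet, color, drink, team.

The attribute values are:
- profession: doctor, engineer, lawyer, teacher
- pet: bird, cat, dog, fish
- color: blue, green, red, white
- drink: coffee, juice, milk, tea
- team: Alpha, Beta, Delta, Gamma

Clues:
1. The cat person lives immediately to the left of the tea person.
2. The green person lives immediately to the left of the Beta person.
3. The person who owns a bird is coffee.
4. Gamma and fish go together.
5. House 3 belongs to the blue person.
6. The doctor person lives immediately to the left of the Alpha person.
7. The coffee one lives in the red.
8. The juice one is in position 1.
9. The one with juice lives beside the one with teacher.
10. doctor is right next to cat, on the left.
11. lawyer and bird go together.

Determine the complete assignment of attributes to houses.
Solution:

House | Profession | Pet | Color | Drink | Team
-----------------------------------------------
  1   | doctor | fish | white | juice | Gamma
  2   | teacher | cat | green | milk | Alpha
  3   | engineer | dog | blue | tea | Beta
  4   | lawyer | bird | red | coffee | Delta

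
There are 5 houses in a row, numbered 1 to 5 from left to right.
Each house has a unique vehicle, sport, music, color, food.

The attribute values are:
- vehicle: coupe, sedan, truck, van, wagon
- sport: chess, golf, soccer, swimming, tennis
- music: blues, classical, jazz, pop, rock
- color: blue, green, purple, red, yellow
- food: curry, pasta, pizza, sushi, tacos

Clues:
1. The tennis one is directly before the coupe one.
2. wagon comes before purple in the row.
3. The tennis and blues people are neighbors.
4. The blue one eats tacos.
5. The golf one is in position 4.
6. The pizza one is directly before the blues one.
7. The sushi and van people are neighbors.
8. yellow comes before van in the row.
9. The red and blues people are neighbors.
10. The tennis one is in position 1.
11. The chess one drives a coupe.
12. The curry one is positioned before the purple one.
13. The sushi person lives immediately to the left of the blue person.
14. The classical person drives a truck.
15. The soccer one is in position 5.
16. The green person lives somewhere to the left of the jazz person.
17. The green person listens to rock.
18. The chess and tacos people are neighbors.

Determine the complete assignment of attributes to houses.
Solution:

House | Vehicle | Sport | Music | Color | Food
----------------------------------------------
  1   | truck | tennis | classical | red | pizza
  2   | coupe | chess | blues | yellow | sushi
  3   | van | swimming | pop | blue | tacos
  4   | wagon | golf | rock | green | curry
  5   | sedan | soccer | jazz | purple | pasta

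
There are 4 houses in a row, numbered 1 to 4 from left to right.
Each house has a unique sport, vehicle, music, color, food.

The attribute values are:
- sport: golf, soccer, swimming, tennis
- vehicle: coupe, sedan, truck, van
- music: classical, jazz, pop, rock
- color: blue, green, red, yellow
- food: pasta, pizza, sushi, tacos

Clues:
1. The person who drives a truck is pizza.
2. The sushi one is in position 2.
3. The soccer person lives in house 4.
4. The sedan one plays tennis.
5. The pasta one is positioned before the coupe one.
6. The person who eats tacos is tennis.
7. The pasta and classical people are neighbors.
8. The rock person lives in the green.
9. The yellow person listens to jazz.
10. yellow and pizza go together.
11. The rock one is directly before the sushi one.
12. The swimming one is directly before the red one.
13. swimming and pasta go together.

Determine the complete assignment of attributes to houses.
Solution:

House | Sport | Vehicle | Music | Color | Food
----------------------------------------------
  1   | swimming | van | rock | green | pasta
  2   | golf | coupe | classical | red | sushi
  3   | tennis | sedan | pop | blue | tacos
  4   | soccer | truck | jazz | yellow | pizza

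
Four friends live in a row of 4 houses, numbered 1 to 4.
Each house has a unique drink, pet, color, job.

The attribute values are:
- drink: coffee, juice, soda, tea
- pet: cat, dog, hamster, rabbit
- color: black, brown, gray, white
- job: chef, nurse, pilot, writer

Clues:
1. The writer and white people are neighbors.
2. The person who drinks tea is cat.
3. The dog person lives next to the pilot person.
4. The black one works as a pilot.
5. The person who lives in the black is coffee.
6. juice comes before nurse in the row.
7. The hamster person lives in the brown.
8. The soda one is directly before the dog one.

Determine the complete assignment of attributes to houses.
Solution:

House | Drink | Pet | Color | Job
---------------------------------
  1   | soda | hamster | brown | writer
  2   | juice | dog | white | chef
  3   | coffee | rabbit | black | pilot
  4   | tea | cat | gray | nurse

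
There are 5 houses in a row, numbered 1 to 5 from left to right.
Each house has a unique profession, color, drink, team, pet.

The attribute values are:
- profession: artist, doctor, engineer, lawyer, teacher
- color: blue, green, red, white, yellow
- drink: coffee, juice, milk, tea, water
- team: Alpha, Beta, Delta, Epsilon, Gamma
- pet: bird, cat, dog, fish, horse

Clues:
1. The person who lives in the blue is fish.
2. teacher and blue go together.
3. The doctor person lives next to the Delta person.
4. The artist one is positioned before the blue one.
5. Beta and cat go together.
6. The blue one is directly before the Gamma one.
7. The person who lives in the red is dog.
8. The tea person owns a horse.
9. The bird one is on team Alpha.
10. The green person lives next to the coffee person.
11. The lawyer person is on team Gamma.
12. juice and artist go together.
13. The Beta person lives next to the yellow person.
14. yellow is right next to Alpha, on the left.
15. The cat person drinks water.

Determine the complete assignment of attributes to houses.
Solution:

House | Profession | Color | Drink | Team | Pet
-----------------------------------------------
  1   | doctor | white | water | Beta | cat
  2   | engineer | yellow | tea | Delta | horse
  3   | artist | green | juice | Alpha | bird
  4   | teacher | blue | coffee | Epsilon | fish
  5   | lawyer | red | milk | Gamma | dog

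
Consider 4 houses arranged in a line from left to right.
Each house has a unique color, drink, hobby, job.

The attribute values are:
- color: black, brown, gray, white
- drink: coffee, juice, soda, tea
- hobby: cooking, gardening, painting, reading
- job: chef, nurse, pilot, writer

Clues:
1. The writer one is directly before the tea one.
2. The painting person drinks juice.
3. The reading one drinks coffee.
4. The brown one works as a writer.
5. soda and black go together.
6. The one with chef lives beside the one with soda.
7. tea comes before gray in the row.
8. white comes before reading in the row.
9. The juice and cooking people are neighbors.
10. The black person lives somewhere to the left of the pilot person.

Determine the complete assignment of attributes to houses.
Solution:

House | Color | Drink | Hobby | Job
-----------------------------------
  1   | brown | juice | painting | writer
  2   | white | tea | cooking | chef
  3   | black | soda | gardening | nurse
  4   | gray | coffee | reading | pilot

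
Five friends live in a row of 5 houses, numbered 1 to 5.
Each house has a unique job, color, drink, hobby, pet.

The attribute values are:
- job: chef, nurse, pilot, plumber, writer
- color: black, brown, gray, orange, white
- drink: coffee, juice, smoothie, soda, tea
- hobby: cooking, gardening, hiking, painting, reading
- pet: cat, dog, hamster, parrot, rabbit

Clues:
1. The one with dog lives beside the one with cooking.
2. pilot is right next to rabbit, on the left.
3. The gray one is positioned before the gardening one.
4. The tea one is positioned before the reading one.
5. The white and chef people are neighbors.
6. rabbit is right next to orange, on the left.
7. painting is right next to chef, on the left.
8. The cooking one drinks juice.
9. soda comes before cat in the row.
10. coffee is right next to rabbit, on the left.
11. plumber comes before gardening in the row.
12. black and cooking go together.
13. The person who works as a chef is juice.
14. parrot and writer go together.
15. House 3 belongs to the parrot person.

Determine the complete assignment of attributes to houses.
Solution:

House | Job | Color | Drink | Hobby | Pet
-----------------------------------------
  1   | pilot | white | coffee | painting | dog
  2   | chef | black | juice | cooking | rabbit
  3   | writer | orange | tea | hiking | parrot
  4   | plumber | gray | soda | reading | hamster
  5   | nurse | brown | smoothie | gardening | cat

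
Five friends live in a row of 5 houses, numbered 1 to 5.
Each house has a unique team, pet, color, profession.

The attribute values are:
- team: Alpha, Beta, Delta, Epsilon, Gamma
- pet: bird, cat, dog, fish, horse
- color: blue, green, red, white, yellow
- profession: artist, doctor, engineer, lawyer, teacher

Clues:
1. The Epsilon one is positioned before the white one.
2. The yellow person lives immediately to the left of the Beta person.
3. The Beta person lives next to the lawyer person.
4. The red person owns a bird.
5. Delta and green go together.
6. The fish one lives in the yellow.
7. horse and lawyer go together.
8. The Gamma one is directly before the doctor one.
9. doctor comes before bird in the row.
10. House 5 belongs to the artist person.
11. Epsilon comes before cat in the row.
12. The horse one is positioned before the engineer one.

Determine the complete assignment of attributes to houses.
Solution:

House | Team | Pet | Color | Profession
---------------------------------------
  1   | Gamma | fish | yellow | teacher
  2   | Beta | dog | blue | doctor
  3   | Delta | horse | green | lawyer
  4   | Epsilon | bird | red | engineer
  5   | Alpha | cat | white | artist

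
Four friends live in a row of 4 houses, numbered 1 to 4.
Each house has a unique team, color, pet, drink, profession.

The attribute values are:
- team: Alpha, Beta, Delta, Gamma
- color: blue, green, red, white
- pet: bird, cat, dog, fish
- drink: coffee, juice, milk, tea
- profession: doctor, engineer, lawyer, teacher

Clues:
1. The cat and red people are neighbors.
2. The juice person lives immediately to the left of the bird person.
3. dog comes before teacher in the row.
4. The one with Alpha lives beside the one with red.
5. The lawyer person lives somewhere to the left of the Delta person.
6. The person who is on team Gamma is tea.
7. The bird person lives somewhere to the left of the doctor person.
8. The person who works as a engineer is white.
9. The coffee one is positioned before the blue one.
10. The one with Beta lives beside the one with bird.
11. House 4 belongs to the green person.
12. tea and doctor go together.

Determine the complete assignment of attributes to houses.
Solution:

House | Team | Color | Pet | Drink | Profession
-----------------------------------------------
  1   | Alpha | white | cat | coffee | engineer
  2   | Beta | red | dog | juice | lawyer
  3   | Delta | blue | bird | milk | teacher
  4   | Gamma | green | fish | tea | doctor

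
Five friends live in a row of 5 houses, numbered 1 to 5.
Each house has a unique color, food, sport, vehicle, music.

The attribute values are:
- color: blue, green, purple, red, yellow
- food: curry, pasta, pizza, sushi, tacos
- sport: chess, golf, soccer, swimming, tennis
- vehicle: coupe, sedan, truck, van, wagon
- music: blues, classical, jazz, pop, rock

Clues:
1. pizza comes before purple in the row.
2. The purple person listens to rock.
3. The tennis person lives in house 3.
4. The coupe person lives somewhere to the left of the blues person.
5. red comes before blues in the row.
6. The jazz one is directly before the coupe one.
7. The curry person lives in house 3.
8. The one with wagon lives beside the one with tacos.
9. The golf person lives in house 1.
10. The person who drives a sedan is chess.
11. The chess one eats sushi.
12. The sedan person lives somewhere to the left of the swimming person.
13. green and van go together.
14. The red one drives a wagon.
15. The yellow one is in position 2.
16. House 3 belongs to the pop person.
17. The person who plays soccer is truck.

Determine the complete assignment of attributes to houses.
Solution:

House | Color | Food | Sport | Vehicle | Music
----------------------------------------------
  1   | red | pizza | golf | wagon | classical
  2   | yellow | tacos | soccer | truck | jazz
  3   | blue | curry | tennis | coupe | pop
  4   | purple | sushi | chess | sedan | rock
  5   | green | pasta | swimming | van | blues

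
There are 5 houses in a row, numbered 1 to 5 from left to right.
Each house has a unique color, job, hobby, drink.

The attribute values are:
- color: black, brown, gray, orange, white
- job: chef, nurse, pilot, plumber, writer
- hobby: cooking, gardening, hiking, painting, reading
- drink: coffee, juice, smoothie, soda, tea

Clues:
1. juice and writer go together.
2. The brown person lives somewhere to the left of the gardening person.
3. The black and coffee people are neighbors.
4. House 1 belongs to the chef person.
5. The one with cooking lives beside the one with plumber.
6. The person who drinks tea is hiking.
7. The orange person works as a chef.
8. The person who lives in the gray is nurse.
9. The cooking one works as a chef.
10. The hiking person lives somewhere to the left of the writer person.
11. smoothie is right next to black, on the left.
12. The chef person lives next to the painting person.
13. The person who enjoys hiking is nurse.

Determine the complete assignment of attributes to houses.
Solution:

House | Color | Job | Hobby | Drink
-----------------------------------
  1   | orange | chef | cooking | smoothie
  2   | black | plumber | painting | soda
  3   | brown | pilot | reading | coffee
  4   | gray | nurse | hiking | tea
  5   | white | writer | gardening | juice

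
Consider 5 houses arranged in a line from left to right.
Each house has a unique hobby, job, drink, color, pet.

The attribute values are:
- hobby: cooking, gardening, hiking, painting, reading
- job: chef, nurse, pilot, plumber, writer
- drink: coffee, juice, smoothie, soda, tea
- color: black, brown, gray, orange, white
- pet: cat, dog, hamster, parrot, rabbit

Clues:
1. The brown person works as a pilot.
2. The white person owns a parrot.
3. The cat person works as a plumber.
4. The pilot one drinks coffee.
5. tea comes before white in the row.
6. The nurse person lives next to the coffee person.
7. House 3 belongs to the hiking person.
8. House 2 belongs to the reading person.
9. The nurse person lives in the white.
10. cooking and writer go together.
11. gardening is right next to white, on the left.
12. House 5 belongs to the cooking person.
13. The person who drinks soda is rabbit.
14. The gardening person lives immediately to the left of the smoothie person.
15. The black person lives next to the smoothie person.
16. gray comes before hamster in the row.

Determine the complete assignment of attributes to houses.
Solution:

House | Hobby | Job | Drink | Color | Pet
-----------------------------------------
  1   | gardening | plumber | tea | black | cat
  2   | reading | nurse | smoothie | white | parrot
  3   | hiking | pilot | coffee | brown | dog
  4   | painting | chef | soda | gray | rabbit
  5   | cooking | writer | juice | orange | hamster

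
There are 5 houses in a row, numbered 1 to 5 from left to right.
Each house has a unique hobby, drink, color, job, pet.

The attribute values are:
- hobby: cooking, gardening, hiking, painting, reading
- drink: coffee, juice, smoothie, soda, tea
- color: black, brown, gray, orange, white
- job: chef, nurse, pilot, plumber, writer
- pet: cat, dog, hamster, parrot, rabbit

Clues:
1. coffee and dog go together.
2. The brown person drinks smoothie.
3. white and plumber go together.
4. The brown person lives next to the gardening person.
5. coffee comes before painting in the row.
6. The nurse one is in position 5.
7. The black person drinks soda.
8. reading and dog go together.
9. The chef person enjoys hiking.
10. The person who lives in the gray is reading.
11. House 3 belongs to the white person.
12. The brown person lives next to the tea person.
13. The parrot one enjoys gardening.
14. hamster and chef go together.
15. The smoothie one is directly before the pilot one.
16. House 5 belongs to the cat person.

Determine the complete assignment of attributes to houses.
Solution:

House | Hobby | Drink | Color | Job | Pet
-----------------------------------------
  1   | hiking | smoothie | brown | chef | hamster
  2   | gardening | tea | orange | pilot | parrot
  3   | cooking | juice | white | plumber | rabbit
  4   | reading | coffee | gray | writer | dog
  5   | painting | soda | black | nurse | cat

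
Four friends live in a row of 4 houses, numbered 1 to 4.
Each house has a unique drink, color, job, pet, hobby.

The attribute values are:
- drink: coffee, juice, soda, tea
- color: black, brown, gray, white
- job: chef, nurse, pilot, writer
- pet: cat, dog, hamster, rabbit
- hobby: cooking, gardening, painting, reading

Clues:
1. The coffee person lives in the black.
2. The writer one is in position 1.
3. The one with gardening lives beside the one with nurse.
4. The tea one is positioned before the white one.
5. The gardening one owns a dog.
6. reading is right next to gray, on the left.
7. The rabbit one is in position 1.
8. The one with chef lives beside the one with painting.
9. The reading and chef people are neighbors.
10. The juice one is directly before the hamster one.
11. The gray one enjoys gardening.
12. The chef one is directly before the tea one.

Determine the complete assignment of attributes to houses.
Solution:

House | Drink | Color | Job | Pet | Hobby
-----------------------------------------
  1   | coffee | black | writer | rabbit | reading
  2   | juice | gray | chef | dog | gardening
  3   | tea | brown | nurse | hamster | painting
  4   | soda | white | pilot | cat | cooking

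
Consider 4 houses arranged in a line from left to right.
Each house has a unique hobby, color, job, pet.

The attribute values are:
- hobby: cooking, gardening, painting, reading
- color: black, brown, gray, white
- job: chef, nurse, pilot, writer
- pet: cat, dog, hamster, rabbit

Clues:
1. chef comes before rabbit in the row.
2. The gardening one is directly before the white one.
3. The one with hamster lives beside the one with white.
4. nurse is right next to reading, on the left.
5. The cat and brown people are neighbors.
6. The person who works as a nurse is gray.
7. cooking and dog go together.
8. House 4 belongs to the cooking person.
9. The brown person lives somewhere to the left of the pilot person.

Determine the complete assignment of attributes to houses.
Solution:

House | Hobby | Color | Job | Pet
---------------------------------
  1   | gardening | gray | nurse | hamster
  2   | reading | white | chef | cat
  3   | painting | brown | writer | rabbit
  4   | cooking | black | pilot | dog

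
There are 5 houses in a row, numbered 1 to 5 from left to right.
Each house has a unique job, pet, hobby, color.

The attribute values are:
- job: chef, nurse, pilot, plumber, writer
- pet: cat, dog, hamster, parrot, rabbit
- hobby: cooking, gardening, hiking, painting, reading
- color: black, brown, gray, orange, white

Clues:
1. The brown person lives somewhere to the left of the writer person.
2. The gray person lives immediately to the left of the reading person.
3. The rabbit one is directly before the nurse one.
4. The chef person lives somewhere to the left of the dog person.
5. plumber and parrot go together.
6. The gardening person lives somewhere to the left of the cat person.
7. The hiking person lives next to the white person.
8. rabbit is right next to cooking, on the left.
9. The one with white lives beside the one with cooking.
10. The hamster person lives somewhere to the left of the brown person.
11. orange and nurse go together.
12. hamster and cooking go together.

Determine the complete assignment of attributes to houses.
Solution:

House | Job | Pet | Hobby | Color
---------------------------------
  1   | plumber | parrot | hiking | gray
  2   | chef | rabbit | reading | white
  3   | nurse | hamster | cooking | orange
  4   | pilot | dog | gardening | brown
  5   | writer | cat | painting | black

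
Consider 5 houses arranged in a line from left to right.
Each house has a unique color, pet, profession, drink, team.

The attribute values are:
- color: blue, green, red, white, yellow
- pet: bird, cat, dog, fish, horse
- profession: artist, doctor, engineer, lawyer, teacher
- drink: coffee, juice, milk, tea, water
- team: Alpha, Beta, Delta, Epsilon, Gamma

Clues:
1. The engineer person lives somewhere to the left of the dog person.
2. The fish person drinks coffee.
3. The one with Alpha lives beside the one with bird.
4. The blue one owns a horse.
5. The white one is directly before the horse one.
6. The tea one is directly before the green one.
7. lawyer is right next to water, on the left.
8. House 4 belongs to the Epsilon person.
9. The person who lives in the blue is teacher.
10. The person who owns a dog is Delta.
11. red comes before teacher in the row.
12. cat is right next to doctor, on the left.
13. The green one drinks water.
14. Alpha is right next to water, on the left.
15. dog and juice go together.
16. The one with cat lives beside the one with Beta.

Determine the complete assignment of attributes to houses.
Solution:

House | Color | Pet | Profession | Drink | Team
-----------------------------------------------
  1   | red | cat | lawyer | tea | Alpha
  2   | green | bird | doctor | water | Beta
  3   | white | fish | engineer | coffee | Gamma
  4   | blue | horse | teacher | milk | Epsilon
  5   | yellow | dog | artist | juice | Delta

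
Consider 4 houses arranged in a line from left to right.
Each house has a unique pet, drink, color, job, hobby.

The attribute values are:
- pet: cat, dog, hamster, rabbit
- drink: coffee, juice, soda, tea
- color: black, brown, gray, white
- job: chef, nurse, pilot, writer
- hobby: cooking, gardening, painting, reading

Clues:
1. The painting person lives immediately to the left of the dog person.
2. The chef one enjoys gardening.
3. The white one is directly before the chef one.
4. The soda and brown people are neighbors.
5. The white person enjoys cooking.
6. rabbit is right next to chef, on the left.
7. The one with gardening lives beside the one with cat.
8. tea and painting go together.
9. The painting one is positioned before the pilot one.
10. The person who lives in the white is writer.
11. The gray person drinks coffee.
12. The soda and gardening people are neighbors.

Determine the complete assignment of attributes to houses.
Solution:

House | Pet | Drink | Color | Job | Hobby
-----------------------------------------
  1   | rabbit | soda | white | writer | cooking
  2   | hamster | juice | brown | chef | gardening
  3   | cat | tea | black | nurse | painting
  4   | dog | coffee | gray | pilot | reading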